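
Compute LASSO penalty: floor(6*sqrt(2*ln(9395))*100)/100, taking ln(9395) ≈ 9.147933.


ln(9395) ≈ 9.147933.
2*ln(n) ≈ 18.295866.
sqrt(2*ln(n)) ≈ sqrt(18.295866) ≈ 4.277367.
lambda ≈ 6*4.277367 = 25.664202.
floor(lambda*100)/100 = 25.66.

25.66


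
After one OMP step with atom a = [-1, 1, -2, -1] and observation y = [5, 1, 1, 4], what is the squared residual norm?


a^T a = 7.
a^T y = -10.
coeff = -10/7 = -10/7.
||r||^2 = 201/7.

201/7


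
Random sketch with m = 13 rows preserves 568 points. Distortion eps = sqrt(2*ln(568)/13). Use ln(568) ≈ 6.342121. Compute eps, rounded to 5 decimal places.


ln(568) ≈ 6.342121.
2*ln(N)/m ≈ 2*6.342121/13 ≈ 0.97571092.
eps = sqrt(0.97571092) ≈ 0.9877808 ≈ 0.98778.

0.98778


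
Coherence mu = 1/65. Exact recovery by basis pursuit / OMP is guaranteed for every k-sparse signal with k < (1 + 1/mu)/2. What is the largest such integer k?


1/mu = 65.
1 + 1/mu = 66.
(1 + 1/mu)/2 = 33 is an integer and the inequality is strict, so k_max = 33 - 1 = 32.

32


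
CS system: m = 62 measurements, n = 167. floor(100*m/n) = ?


100*m/n = 100*62/167 ≈ 37.1257.
floor = 37.

37


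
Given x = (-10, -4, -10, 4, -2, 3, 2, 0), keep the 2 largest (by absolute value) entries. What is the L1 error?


Sorted |x_i| descending: [10, 10, 4, 4, 3, 2, 2, 0]
Keep top 2: [10, 10]
Tail entries: [4, 4, 3, 2, 2, 0]
L1 error = sum of tail = 15.

15


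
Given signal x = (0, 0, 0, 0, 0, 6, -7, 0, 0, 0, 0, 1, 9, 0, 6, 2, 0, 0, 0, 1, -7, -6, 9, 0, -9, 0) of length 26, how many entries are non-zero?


Non-zero positions: [5, 6, 11, 12, 14, 15, 19, 20, 21, 22, 24].
Sparsity = 11.

11


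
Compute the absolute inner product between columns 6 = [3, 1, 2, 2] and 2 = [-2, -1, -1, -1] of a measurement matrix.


Inner product: 3*-2 + 1*-1 + 2*-1 + 2*-1
Products: [-6, -1, -2, -2]
Sum = -11.
|dot| = 11.

11


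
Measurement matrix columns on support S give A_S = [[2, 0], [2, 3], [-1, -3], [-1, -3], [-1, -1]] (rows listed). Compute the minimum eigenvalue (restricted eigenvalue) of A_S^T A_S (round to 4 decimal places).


A_S^T A_S = [[11, 13], [13, 28]].
trace = 39.
det = 139.
disc = trace^2 - 4*det = 1521 - 4*139 = 965.
sqrt(965) ≈ 31.064449.
lam_min = (39 - sqrt(965))/2 ≈ (39 - 31.064449)/2 = 3.9677755 ≈ 3.9678.

3.9678


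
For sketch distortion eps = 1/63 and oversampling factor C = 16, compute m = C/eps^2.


1/eps = 63.
(1/eps)^2 = 3969.
m = 16*3969 = 63504.

63504


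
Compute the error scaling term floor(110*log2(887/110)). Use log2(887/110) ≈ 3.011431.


log2(n/k) = log2(887/110) ≈ 3.011431.
k*log2(n/k) ≈ 110*3.011431 = 331.25741.
floor(331.25741) = 331.

331


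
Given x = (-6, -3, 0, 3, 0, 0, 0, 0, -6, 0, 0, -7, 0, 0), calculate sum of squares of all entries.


Non-zero entries: [(0, -6), (1, -3), (3, 3), (8, -6), (11, -7)]
Squares: [36, 9, 9, 36, 49]
||x||_2^2 = sum = 139.

139


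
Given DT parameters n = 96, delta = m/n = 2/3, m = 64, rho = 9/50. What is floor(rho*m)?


m = 2/3*96 = 64.
rho = 9/50.
rho*m = 9/50*64 = 11.52.
k = floor(11.52) = 11.

11


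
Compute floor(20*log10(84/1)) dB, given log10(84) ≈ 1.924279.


||x||/||e|| = 84/1 = 84.
log10(84) ≈ 1.924279.
20*log10(||x||/||e||) ≈ 20*1.924279 = 38.48558.
floor(38.48558) = 38.

38


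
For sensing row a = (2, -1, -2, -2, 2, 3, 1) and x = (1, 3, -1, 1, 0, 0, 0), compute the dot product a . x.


Non-zero terms: ['2*1', '-1*3', '-2*-1', '-2*1']
Products: [2, -3, 2, -2]
y = sum = -1.

-1


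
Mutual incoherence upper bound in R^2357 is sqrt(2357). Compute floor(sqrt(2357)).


48^2 = 2304 <= 2357 < 2401 = 49^2, so 48 <= sqrt(2357) < 49.
floor(sqrt(2357)) = 48.

48


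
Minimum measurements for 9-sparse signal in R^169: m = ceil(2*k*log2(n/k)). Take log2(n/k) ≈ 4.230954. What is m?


log2(n/k) = log2(169/9) ≈ 4.230954.
2*k*log2(n/k) ≈ 2*9*4.230954 = 76.157172.
m = ceil(76.157172) = 77.

77


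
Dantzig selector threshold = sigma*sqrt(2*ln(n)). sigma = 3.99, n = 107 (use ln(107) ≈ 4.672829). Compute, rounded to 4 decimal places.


ln(107) ≈ 4.672829.
2*ln(n) ≈ 9.345658.
sqrt(2*ln(n)) ≈ sqrt(9.345658) ≈ 3.057067.
threshold ≈ 3.99*3.057067 = 12.19769733 ≈ 12.1977.

12.1977


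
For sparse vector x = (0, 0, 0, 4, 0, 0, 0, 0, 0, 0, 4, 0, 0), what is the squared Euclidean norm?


Non-zero entries: [(3, 4), (10, 4)]
Squares: [16, 16]
||x||_2^2 = sum = 32.

32


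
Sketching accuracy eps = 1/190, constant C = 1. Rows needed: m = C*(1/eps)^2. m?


1/eps = 190.
(1/eps)^2 = 36100.
m = 1*36100 = 36100.

36100


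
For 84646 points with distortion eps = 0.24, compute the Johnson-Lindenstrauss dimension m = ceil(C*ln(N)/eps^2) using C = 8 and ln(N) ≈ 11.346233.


ln(84646) ≈ 11.346233.
eps^2 = 0.24^2 = 0.0576.
C*ln(N)/eps^2 ≈ 8*11.346233/0.0576 ≈ 1575.8657.
m = ceil(1575.8657) = 1576.

1576


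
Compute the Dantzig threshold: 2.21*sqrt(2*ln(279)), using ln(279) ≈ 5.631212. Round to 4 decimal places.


ln(279) ≈ 5.631212.
2*ln(n) ≈ 11.262424.
sqrt(2*ln(n)) ≈ sqrt(11.262424) ≈ 3.355954.
threshold ≈ 2.21*3.355954 = 7.41665834 ≈ 7.4167.

7.4167


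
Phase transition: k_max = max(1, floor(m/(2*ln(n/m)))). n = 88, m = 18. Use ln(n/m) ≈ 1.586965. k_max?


n/m = 88/18 = 44/9.
ln(n/m) ≈ 1.586965.
2*ln(n/m) ≈ 3.17393.
m/(2*ln(n/m)) ≈ 18/3.17393 ≈ 5.6712.
floor = 5.
k_max = max(1, 5) = 5.

5


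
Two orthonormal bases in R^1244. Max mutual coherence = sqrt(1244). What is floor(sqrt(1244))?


35^2 = 1225 <= 1244 < 1296 = 36^2, so 35 <= sqrt(1244) < 36.
floor(sqrt(1244)) = 35.

35


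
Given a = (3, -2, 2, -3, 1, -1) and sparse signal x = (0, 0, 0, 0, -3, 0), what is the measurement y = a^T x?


Non-zero terms: ['1*-3']
Products: [-3]
y = sum = -3.

-3


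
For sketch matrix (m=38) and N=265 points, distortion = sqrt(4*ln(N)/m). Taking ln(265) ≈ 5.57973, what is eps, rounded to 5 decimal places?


ln(265) ≈ 5.57973.
4*ln(N)/m ≈ 4*5.57973/38 ≈ 0.58734.
eps = sqrt(0.58734) ≈ 0.7663811 ≈ 0.76638.

0.76638


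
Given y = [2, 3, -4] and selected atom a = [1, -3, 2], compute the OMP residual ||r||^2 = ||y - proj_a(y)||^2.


a^T a = 14.
a^T y = -15.
coeff = -15/14 = -15/14.
||r||^2 = 181/14.

181/14


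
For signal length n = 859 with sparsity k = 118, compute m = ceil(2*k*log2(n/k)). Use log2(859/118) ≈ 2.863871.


log2(n/k) = log2(859/118) ≈ 2.863871.
2*k*log2(n/k) ≈ 2*118*2.863871 = 675.873556.
m = ceil(675.873556) = 676.

676


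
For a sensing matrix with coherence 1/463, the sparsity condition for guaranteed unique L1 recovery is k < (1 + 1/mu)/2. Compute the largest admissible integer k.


1/mu = 463.
1 + 1/mu = 464.
(1 + 1/mu)/2 = 232 is an integer and the inequality is strict, so k_max = 232 - 1 = 231.

231


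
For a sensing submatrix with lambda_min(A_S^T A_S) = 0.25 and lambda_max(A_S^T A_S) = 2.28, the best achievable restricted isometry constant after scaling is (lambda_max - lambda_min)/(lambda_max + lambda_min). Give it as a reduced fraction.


lambda_max - lambda_min = 2.28 - 0.25 = 2.03.
lambda_max + lambda_min = 2.28 + 0.25 = 2.53.
delta = 2.03/2.53 = 203/253.

203/253


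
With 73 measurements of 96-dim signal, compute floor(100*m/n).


100*m/n = 100*73/96 ≈ 76.0417.
floor = 76.

76


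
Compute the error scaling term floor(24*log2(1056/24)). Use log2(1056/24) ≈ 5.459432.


log2(n/k) = log2(1056/24) ≈ 5.459432.
k*log2(n/k) ≈ 24*5.459432 = 131.026368.
floor(131.026368) = 131.

131


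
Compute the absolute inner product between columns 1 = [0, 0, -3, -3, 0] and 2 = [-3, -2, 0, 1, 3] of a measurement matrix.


Inner product: 0*-3 + 0*-2 + -3*0 + -3*1 + 0*3
Products: [0, 0, 0, -3, 0]
Sum = -3.
|dot| = 3.

3


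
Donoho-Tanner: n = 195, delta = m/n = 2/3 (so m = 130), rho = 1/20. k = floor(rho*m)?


m = 2/3*195 = 130.
rho = 1/20.
rho*m = 1/20*130 = 6.5.
k = floor(6.5) = 6.

6


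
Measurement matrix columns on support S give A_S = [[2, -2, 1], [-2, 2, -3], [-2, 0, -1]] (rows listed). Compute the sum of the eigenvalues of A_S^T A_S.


Sum of eigenvalues of A_S^T A_S = trace(A_S^T A_S) = sum of squared column norms of A_S.
A_S^T A_S diagonal: [12, 8, 11].
trace = 12 + 8 + 11 = 31.

31


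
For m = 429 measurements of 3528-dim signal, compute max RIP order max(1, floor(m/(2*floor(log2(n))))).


floor(log2(3528)) = 11.
2*11 = 22.
m/(2*floor(log2(n))) = 429/22 ≈ 19.5.
floor = 19.
k = max(1, 19) = 19.

19


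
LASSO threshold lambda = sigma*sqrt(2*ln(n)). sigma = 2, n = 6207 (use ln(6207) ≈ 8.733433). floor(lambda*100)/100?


ln(6207) ≈ 8.733433.
2*ln(n) ≈ 17.466866.
sqrt(2*ln(n)) ≈ sqrt(17.466866) ≈ 4.179338.
lambda ≈ 2*4.179338 = 8.358676.
floor(lambda*100)/100 = 8.35.

8.35


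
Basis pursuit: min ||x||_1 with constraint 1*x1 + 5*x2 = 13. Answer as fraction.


Axis intercepts:
  x1 = 13, x2 = 0: L1 = 13
  x1 = 0, x2 = 13/5: L1 = 13/5
x* = (0, 13/5)
||x*||_1 = 13/5.

13/5


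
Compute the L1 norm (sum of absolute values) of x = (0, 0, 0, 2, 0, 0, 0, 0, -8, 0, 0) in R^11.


Non-zero entries: [(3, 2), (8, -8)]
Absolute values: [2, 8]
||x||_1 = sum = 10.

10


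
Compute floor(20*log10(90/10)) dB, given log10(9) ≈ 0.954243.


||x||/||e|| = 90/10 = 9.
log10(9) ≈ 0.954243.
20*log10(||x||/||e||) ≈ 20*0.954243 = 19.08486.
floor(19.08486) = 19.

19


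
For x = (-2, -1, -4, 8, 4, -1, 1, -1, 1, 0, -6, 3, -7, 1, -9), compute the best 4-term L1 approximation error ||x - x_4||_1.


Sorted |x_i| descending: [9, 8, 7, 6, 4, 4, 3, 2, 1, 1, 1, 1, 1, 1, 0]
Keep top 4: [9, 8, 7, 6]
Tail entries: [4, 4, 3, 2, 1, 1, 1, 1, 1, 1, 0]
L1 error = sum of tail = 19.

19


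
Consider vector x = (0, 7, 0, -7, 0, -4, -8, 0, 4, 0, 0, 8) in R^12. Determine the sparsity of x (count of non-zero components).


Non-zero positions: [1, 3, 5, 6, 8, 11].
Sparsity = 6.

6


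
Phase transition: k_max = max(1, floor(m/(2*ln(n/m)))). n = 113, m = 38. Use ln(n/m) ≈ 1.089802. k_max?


n/m = 113/38.
ln(n/m) ≈ 1.089802.
2*ln(n/m) ≈ 2.179604.
m/(2*ln(n/m)) ≈ 38/2.179604 ≈ 17.4344.
floor = 17.
k_max = max(1, 17) = 17.

17


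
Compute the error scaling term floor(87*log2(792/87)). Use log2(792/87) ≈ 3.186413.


log2(n/k) = log2(792/87) ≈ 3.186413.
k*log2(n/k) ≈ 87*3.186413 = 277.217931.
floor(277.217931) = 277.

277


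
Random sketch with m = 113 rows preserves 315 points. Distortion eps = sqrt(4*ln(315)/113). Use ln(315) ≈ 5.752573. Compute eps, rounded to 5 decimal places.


ln(315) ≈ 5.752573.
4*ln(N)/m ≈ 4*5.752573/113 ≈ 0.2036309.
eps = sqrt(0.2036309) ≈ 0.4512548 ≈ 0.45125.

0.45125


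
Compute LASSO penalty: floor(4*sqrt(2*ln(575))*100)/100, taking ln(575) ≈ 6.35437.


ln(575) ≈ 6.35437.
2*ln(n) ≈ 12.70874.
sqrt(2*ln(n)) ≈ sqrt(12.70874) ≈ 3.564932.
lambda ≈ 4*3.564932 = 14.259728.
floor(lambda*100)/100 = 14.25.

14.25


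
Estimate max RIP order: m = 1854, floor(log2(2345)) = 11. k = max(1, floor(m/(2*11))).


floor(log2(2345)) = 11.
2*11 = 22.
m/(2*floor(log2(n))) = 1854/22 ≈ 84.2727.
floor = 84.
k = max(1, 84) = 84.

84


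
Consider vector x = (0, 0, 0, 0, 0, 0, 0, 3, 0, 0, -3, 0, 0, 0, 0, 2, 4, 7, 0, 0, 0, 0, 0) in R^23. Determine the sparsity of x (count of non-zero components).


Non-zero positions: [7, 10, 15, 16, 17].
Sparsity = 5.

5


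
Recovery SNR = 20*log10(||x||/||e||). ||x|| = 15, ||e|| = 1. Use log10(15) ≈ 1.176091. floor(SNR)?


||x||/||e|| = 15/1 = 15.
log10(15) ≈ 1.176091.
20*log10(||x||/||e||) ≈ 20*1.176091 = 23.52182.
floor(23.52182) = 23.

23


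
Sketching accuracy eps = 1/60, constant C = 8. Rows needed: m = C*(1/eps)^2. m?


1/eps = 60.
(1/eps)^2 = 3600.
m = 8*3600 = 28800.

28800


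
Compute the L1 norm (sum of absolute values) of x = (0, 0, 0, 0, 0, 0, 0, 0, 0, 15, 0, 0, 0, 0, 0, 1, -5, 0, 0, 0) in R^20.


Non-zero entries: [(9, 15), (15, 1), (16, -5)]
Absolute values: [15, 1, 5]
||x||_1 = sum = 21.

21


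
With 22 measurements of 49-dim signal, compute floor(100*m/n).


100*m/n = 100*22/49 ≈ 44.898.
floor = 44.

44


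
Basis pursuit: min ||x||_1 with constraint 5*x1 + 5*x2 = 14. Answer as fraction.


Axis intercepts:
  x1 = 14/5, x2 = 0: L1 = 14/5
  x1 = 0, x2 = 14/5: L1 = 14/5
x* = (14/5, 0)
||x*||_1 = 14/5.

14/5


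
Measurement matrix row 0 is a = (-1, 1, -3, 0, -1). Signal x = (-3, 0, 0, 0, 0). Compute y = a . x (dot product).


Non-zero terms: ['-1*-3']
Products: [3]
y = sum = 3.

3


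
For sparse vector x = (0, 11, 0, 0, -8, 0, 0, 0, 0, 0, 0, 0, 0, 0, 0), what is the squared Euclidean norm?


Non-zero entries: [(1, 11), (4, -8)]
Squares: [121, 64]
||x||_2^2 = sum = 185.

185


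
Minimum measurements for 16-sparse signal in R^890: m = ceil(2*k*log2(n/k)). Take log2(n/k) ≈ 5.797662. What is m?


log2(n/k) = log2(890/16) ≈ 5.797662.
2*k*log2(n/k) ≈ 2*16*5.797662 = 185.525184.
m = ceil(185.525184) = 186.

186


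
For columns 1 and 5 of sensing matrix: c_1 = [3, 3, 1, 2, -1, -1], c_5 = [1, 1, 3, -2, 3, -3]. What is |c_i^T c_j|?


Inner product: 3*1 + 3*1 + 1*3 + 2*-2 + -1*3 + -1*-3
Products: [3, 3, 3, -4, -3, 3]
Sum = 5.
|dot| = 5.

5


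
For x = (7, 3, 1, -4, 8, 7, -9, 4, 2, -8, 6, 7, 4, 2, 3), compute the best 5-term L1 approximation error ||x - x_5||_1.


Sorted |x_i| descending: [9, 8, 8, 7, 7, 7, 6, 4, 4, 4, 3, 3, 2, 2, 1]
Keep top 5: [9, 8, 8, 7, 7]
Tail entries: [7, 6, 4, 4, 4, 3, 3, 2, 2, 1]
L1 error = sum of tail = 36.

36


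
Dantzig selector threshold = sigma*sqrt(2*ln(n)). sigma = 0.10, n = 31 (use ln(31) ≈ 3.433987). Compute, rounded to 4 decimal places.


ln(31) ≈ 3.433987.
2*ln(n) ≈ 6.867974.
sqrt(2*ln(n)) ≈ sqrt(6.867974) ≈ 2.620682.
threshold ≈ 0.10*2.620682 = 0.2620682 ≈ 0.2621.

0.2621


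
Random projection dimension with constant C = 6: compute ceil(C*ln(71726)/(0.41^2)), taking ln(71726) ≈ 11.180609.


ln(71726) ≈ 11.180609.
eps^2 = 0.41^2 = 0.1681.
C*ln(N)/eps^2 ≈ 6*11.180609/0.1681 ≈ 399.0699.
m = ceil(399.0699) = 400.

400


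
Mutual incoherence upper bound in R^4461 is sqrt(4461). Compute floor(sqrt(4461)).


66^2 = 4356 <= 4461 < 4489 = 67^2, so 66 <= sqrt(4461) < 67.
floor(sqrt(4461)) = 66.

66


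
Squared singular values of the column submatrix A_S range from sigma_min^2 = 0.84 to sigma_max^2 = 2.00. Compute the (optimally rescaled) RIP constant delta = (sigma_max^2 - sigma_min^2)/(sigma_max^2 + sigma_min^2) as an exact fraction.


lambda_max - lambda_min = 2.00 - 0.84 = 1.16.
lambda_max + lambda_min = 2.00 + 0.84 = 2.84.
delta = 1.16/2.84 = 116/284 = 29/71.

29/71


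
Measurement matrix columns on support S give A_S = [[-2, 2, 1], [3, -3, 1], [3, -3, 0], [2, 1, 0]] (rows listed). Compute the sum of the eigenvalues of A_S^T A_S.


Sum of eigenvalues of A_S^T A_S = trace(A_S^T A_S) = sum of squared column norms of A_S.
A_S^T A_S diagonal: [26, 23, 2].
trace = 26 + 23 + 2 = 51.

51


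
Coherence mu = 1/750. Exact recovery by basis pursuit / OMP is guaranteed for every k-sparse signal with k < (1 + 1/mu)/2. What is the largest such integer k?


1/mu = 750.
1 + 1/mu = 751.
(1 + 1/mu)/2 = 375.5 is not an integer, so k_max = floor(375.5) = 375.

375


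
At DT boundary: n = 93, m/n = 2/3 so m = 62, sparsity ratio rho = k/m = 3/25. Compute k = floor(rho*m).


m = 2/3*93 = 62.
rho = 3/25.
rho*m = 3/25*62 = 7.44.
k = floor(7.44) = 7.

7


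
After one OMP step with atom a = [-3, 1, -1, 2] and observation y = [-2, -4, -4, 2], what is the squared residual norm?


a^T a = 15.
a^T y = 10.
coeff = 10/15 = 2/3.
||r||^2 = 100/3.

100/3


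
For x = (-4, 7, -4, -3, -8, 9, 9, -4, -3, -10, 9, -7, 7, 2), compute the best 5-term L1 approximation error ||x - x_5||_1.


Sorted |x_i| descending: [10, 9, 9, 9, 8, 7, 7, 7, 4, 4, 4, 3, 3, 2]
Keep top 5: [10, 9, 9, 9, 8]
Tail entries: [7, 7, 7, 4, 4, 4, 3, 3, 2]
L1 error = sum of tail = 41.

41


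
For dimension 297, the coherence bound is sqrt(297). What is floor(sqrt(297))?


17^2 = 289 <= 297 < 324 = 18^2, so 17 <= sqrt(297) < 18.
floor(sqrt(297)) = 17.

17


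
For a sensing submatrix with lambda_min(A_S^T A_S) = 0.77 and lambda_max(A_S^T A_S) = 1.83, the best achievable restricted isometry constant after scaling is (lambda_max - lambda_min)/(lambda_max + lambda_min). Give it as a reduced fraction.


lambda_max - lambda_min = 1.83 - 0.77 = 1.06.
lambda_max + lambda_min = 1.83 + 0.77 = 2.60.
delta = 1.06/2.60 = 106/260 = 53/130.

53/130


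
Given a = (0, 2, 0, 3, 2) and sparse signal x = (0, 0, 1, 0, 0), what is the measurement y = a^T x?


Non-zero terms: ['0*1']
Products: [0]
y = sum = 0.

0


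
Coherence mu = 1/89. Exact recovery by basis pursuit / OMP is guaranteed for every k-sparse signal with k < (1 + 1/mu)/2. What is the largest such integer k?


1/mu = 89.
1 + 1/mu = 90.
(1 + 1/mu)/2 = 45 is an integer and the inequality is strict, so k_max = 45 - 1 = 44.

44


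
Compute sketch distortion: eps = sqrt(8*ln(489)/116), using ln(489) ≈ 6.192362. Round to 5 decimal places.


ln(489) ≈ 6.192362.
8*ln(N)/m ≈ 8*6.192362/116 ≈ 0.42705945.
eps = sqrt(0.42705945) ≈ 0.6534979 ≈ 0.65350.

0.65350


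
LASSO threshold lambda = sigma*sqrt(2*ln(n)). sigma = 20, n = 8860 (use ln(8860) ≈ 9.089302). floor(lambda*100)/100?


ln(8860) ≈ 9.089302.
2*ln(n) ≈ 18.178604.
sqrt(2*ln(n)) ≈ sqrt(18.178604) ≈ 4.263637.
lambda ≈ 20*4.263637 = 85.27274.
floor(lambda*100)/100 = 85.27.

85.27


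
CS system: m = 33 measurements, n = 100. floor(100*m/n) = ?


100*m/n = 100*33/100 ≈ 33.0.
floor = 33.

33


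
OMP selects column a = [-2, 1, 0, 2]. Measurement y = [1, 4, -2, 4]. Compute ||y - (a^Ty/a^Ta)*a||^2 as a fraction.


a^T a = 9.
a^T y = 10.
coeff = 10/9 = 10/9.
||r||^2 = 233/9.

233/9


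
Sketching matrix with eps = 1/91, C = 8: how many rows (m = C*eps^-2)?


1/eps = 91.
(1/eps)^2 = 8281.
m = 8*8281 = 66248.

66248


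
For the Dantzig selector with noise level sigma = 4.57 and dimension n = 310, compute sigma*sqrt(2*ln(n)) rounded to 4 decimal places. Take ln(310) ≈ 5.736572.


ln(310) ≈ 5.736572.
2*ln(n) ≈ 11.473144.
sqrt(2*ln(n)) ≈ sqrt(11.473144) ≈ 3.387203.
threshold ≈ 4.57*3.387203 = 15.47951771 ≈ 15.4795.

15.4795


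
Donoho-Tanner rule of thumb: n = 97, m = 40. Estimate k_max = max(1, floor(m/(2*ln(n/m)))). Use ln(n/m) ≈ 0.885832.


n/m = 97/40.
ln(n/m) ≈ 0.885832.
2*ln(n/m) ≈ 1.771664.
m/(2*ln(n/m)) ≈ 40/1.771664 ≈ 22.5776.
floor = 22.
k_max = max(1, 22) = 22.

22


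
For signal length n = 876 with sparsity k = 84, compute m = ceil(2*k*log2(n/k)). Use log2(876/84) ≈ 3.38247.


log2(n/k) = log2(876/84) ≈ 3.38247.
2*k*log2(n/k) ≈ 2*84*3.38247 = 568.25496.
m = ceil(568.25496) = 569.

569


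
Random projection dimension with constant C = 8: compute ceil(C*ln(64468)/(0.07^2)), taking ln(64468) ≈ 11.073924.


ln(64468) ≈ 11.073924.
eps^2 = 0.07^2 = 0.0049.
C*ln(N)/eps^2 ≈ 8*11.073924/0.0049 ≈ 18079.8759.
m = ceil(18079.8759) = 18080.

18080


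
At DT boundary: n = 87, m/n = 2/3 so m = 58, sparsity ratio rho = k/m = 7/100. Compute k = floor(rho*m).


m = 2/3*87 = 58.
rho = 7/100.
rho*m = 7/100*58 = 4.06.
k = floor(4.06) = 4.

4


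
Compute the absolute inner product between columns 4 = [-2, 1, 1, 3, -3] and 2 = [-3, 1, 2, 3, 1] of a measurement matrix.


Inner product: -2*-3 + 1*1 + 1*2 + 3*3 + -3*1
Products: [6, 1, 2, 9, -3]
Sum = 15.
|dot| = 15.

15


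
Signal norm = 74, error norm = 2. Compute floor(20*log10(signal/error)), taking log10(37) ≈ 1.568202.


||x||/||e|| = 74/2 = 37.
log10(37) ≈ 1.568202.
20*log10(||x||/||e||) ≈ 20*1.568202 = 31.36404.
floor(31.36404) = 31.

31


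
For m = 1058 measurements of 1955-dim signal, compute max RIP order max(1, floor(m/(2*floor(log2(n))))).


floor(log2(1955)) = 10.
2*10 = 20.
m/(2*floor(log2(n))) = 1058/20 ≈ 52.9.
floor = 52.
k = max(1, 52) = 52.

52


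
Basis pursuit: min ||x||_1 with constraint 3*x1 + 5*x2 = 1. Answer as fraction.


Axis intercepts:
  x1 = 1/3, x2 = 0: L1 = 1/3
  x1 = 0, x2 = 1/5: L1 = 1/5
x* = (0, 1/5)
||x*||_1 = 1/5.

1/5


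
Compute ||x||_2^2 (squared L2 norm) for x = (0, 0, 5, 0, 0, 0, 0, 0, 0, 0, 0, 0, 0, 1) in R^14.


Non-zero entries: [(2, 5), (13, 1)]
Squares: [25, 1]
||x||_2^2 = sum = 26.

26


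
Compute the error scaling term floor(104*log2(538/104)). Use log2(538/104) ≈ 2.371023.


log2(n/k) = log2(538/104) ≈ 2.371023.
k*log2(n/k) ≈ 104*2.371023 = 246.586392.
floor(246.586392) = 246.

246


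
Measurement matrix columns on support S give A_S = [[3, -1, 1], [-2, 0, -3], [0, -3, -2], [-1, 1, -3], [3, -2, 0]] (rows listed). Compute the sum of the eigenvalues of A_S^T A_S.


Sum of eigenvalues of A_S^T A_S = trace(A_S^T A_S) = sum of squared column norms of A_S.
A_S^T A_S diagonal: [23, 15, 23].
trace = 23 + 15 + 23 = 61.

61


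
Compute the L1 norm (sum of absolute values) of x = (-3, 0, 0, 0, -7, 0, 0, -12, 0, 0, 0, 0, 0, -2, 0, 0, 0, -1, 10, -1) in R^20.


Non-zero entries: [(0, -3), (4, -7), (7, -12), (13, -2), (17, -1), (18, 10), (19, -1)]
Absolute values: [3, 7, 12, 2, 1, 10, 1]
||x||_1 = sum = 36.

36


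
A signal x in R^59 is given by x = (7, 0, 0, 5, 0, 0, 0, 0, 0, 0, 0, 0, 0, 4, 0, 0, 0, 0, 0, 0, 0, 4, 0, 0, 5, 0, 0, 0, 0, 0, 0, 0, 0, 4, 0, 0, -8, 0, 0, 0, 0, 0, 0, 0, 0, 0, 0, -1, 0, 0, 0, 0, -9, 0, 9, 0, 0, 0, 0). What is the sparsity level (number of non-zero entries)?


Non-zero positions: [0, 3, 13, 21, 24, 33, 36, 47, 52, 54].
Sparsity = 10.

10


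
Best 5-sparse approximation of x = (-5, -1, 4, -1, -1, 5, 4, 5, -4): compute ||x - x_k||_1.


Sorted |x_i| descending: [5, 5, 5, 4, 4, 4, 1, 1, 1]
Keep top 5: [5, 5, 5, 4, 4]
Tail entries: [4, 1, 1, 1]
L1 error = sum of tail = 7.

7


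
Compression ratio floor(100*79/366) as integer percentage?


100*m/n = 100*79/366 ≈ 21.5847.
floor = 21.

21


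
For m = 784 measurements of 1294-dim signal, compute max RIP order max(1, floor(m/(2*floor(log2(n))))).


floor(log2(1294)) = 10.
2*10 = 20.
m/(2*floor(log2(n))) = 784/20 ≈ 39.2.
floor = 39.
k = max(1, 39) = 39.

39


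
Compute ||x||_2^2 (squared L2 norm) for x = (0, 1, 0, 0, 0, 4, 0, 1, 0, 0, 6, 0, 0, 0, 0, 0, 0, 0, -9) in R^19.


Non-zero entries: [(1, 1), (5, 4), (7, 1), (10, 6), (18, -9)]
Squares: [1, 16, 1, 36, 81]
||x||_2^2 = sum = 135.

135


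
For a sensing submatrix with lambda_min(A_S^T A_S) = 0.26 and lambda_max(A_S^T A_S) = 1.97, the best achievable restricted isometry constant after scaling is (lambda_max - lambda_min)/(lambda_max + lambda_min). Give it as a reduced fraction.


lambda_max - lambda_min = 1.97 - 0.26 = 1.71.
lambda_max + lambda_min = 1.97 + 0.26 = 2.23.
delta = 1.71/2.23 = 171/223.

171/223


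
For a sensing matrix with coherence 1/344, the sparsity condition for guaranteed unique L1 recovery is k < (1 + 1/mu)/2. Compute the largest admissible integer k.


1/mu = 344.
1 + 1/mu = 345.
(1 + 1/mu)/2 = 172.5 is not an integer, so k_max = floor(172.5) = 172.

172


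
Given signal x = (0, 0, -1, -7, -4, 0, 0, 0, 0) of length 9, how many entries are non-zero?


Non-zero positions: [2, 3, 4].
Sparsity = 3.

3


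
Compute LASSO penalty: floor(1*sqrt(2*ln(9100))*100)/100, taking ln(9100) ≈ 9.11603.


ln(9100) ≈ 9.11603.
2*ln(n) ≈ 18.23206.
sqrt(2*ln(n)) ≈ sqrt(18.23206) ≈ 4.269902.
lambda ≈ 1*4.269902 = 4.269902.
floor(lambda*100)/100 = 4.26.

4.26


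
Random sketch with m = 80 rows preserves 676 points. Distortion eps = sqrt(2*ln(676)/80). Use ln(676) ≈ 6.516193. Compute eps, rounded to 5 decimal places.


ln(676) ≈ 6.516193.
2*ln(N)/m ≈ 2*6.516193/80 ≈ 0.16290483.
eps = sqrt(0.16290483) ≈ 0.4036147 ≈ 0.40361.

0.40361


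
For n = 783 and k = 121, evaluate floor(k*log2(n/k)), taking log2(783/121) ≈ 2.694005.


log2(n/k) = log2(783/121) ≈ 2.694005.
k*log2(n/k) ≈ 121*2.694005 = 325.974605.
floor(325.974605) = 325.

325


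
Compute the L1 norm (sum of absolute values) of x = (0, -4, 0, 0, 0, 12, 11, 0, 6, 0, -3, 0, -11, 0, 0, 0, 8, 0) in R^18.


Non-zero entries: [(1, -4), (5, 12), (6, 11), (8, 6), (10, -3), (12, -11), (16, 8)]
Absolute values: [4, 12, 11, 6, 3, 11, 8]
||x||_1 = sum = 55.

55


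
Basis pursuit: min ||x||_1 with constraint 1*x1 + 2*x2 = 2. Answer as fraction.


Axis intercepts:
  x1 = 2, x2 = 0: L1 = 2
  x1 = 0, x2 = 1: L1 = 1
x* = (0, 1)
||x*||_1 = 1.

1


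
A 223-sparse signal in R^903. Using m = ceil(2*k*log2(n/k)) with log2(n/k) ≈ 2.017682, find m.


log2(n/k) = log2(903/223) ≈ 2.017682.
2*k*log2(n/k) ≈ 2*223*2.017682 = 899.886172.
m = ceil(899.886172) = 900.

900


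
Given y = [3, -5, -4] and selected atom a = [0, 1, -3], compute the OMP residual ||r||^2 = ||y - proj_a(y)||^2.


a^T a = 10.
a^T y = 7.
coeff = 7/10 = 7/10.
||r||^2 = 451/10.

451/10


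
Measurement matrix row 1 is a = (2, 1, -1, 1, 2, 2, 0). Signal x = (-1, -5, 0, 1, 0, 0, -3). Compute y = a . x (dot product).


Non-zero terms: ['2*-1', '1*-5', '1*1', '0*-3']
Products: [-2, -5, 1, 0]
y = sum = -6.

-6


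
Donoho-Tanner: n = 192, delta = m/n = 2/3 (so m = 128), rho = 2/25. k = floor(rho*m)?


m = 2/3*192 = 128.
rho = 2/25.
rho*m = 2/25*128 = 10.24.
k = floor(10.24) = 10.

10


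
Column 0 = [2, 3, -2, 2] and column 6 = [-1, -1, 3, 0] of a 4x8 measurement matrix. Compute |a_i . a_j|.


Inner product: 2*-1 + 3*-1 + -2*3 + 2*0
Products: [-2, -3, -6, 0]
Sum = -11.
|dot| = 11.

11


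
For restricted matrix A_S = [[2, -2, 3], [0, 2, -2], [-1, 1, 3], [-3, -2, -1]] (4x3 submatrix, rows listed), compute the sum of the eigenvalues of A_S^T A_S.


Sum of eigenvalues of A_S^T A_S = trace(A_S^T A_S) = sum of squared column norms of A_S.
A_S^T A_S diagonal: [14, 13, 23].
trace = 14 + 13 + 23 = 50.

50


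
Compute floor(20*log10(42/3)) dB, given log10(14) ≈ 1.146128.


||x||/||e|| = 42/3 = 14.
log10(14) ≈ 1.146128.
20*log10(||x||/||e||) ≈ 20*1.146128 = 22.92256.
floor(22.92256) = 22.

22


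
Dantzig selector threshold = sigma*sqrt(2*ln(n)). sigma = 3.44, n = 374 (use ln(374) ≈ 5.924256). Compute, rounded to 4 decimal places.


ln(374) ≈ 5.924256.
2*ln(n) ≈ 11.848512.
sqrt(2*ln(n)) ≈ sqrt(11.848512) ≈ 3.442167.
threshold ≈ 3.44*3.442167 = 11.84105448 ≈ 11.8411.

11.8411


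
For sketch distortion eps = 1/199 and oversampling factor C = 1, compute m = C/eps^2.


1/eps = 199.
(1/eps)^2 = 39601.
m = 1*39601 = 39601.

39601


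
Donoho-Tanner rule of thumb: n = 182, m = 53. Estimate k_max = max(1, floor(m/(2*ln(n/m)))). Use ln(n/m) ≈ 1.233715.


n/m = 182/53.
ln(n/m) ≈ 1.233715.
2*ln(n/m) ≈ 2.46743.
m/(2*ln(n/m)) ≈ 53/2.46743 ≈ 21.4798.
floor = 21.
k_max = max(1, 21) = 21.

21


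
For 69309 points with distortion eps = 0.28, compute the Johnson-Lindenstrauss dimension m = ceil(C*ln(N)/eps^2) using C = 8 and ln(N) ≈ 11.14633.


ln(69309) ≈ 11.14633.
eps^2 = 0.28^2 = 0.0784.
C*ln(N)/eps^2 ≈ 8*11.14633/0.0784 ≈ 1137.3806.
m = ceil(1137.3806) = 1138.

1138


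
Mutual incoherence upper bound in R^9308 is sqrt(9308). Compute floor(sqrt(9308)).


96^2 = 9216 <= 9308 < 9409 = 97^2, so 96 <= sqrt(9308) < 97.
floor(sqrt(9308)) = 96.

96


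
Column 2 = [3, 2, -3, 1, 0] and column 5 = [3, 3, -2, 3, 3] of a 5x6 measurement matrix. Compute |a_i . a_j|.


Inner product: 3*3 + 2*3 + -3*-2 + 1*3 + 0*3
Products: [9, 6, 6, 3, 0]
Sum = 24.
|dot| = 24.

24


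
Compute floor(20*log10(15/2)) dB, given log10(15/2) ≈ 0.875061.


||x||/||e|| = 15/2.
log10(15/2) ≈ 0.875061.
20*log10(||x||/||e||) ≈ 20*0.875061 = 17.50122.
floor(17.50122) = 17.

17


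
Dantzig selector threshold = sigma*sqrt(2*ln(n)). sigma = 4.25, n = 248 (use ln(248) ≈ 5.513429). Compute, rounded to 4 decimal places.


ln(248) ≈ 5.513429.
2*ln(n) ≈ 11.026858.
sqrt(2*ln(n)) ≈ sqrt(11.026858) ≈ 3.320671.
threshold ≈ 4.25*3.320671 = 14.11285175 ≈ 14.1129.

14.1129


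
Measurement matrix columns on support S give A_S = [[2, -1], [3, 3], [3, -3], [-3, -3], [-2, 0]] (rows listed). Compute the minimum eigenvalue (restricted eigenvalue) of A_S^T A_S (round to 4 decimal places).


A_S^T A_S = [[35, 7], [7, 28]].
trace = 63.
det = 931.
disc = trace^2 - 4*det = 3969 - 4*931 = 245.
sqrt(245) ≈ 15.652476.
lam_min = (63 - sqrt(245))/2 ≈ (63 - 15.652476)/2 = 23.673762 ≈ 23.6738.

23.6738


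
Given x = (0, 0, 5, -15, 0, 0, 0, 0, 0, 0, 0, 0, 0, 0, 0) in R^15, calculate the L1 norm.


Non-zero entries: [(2, 5), (3, -15)]
Absolute values: [5, 15]
||x||_1 = sum = 20.

20


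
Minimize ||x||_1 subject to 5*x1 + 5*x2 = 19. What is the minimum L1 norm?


Axis intercepts:
  x1 = 19/5, x2 = 0: L1 = 19/5
  x1 = 0, x2 = 19/5: L1 = 19/5
x* = (19/5, 0)
||x*||_1 = 19/5.

19/5


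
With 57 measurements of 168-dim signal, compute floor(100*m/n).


100*m/n = 100*57/168 ≈ 33.9286.
floor = 33.

33


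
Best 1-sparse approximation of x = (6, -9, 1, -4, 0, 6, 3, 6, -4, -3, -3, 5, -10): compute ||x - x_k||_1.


Sorted |x_i| descending: [10, 9, 6, 6, 6, 5, 4, 4, 3, 3, 3, 1, 0]
Keep top 1: [10]
Tail entries: [9, 6, 6, 6, 5, 4, 4, 3, 3, 3, 1, 0]
L1 error = sum of tail = 50.

50


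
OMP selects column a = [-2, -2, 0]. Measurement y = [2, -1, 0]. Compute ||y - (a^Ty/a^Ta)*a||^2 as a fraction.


a^T a = 8.
a^T y = -2.
coeff = -2/8 = -1/4.
||r||^2 = 9/2.

9/2


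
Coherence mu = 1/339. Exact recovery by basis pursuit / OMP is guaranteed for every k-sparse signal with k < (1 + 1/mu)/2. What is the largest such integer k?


1/mu = 339.
1 + 1/mu = 340.
(1 + 1/mu)/2 = 170 is an integer and the inequality is strict, so k_max = 170 - 1 = 169.

169


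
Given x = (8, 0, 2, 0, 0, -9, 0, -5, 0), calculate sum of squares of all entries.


Non-zero entries: [(0, 8), (2, 2), (5, -9), (7, -5)]
Squares: [64, 4, 81, 25]
||x||_2^2 = sum = 174.

174


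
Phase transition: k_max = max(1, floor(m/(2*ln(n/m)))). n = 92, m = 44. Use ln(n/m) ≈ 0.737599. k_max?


n/m = 92/44 = 23/11.
ln(n/m) ≈ 0.737599.
2*ln(n/m) ≈ 1.475198.
m/(2*ln(n/m)) ≈ 44/1.475198 ≈ 29.8265.
floor = 29.
k_max = max(1, 29) = 29.

29


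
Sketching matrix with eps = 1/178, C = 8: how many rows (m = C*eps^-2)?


1/eps = 178.
(1/eps)^2 = 31684.
m = 8*31684 = 253472.

253472


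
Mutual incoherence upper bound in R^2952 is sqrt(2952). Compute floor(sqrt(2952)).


54^2 = 2916 <= 2952 < 3025 = 55^2, so 54 <= sqrt(2952) < 55.
floor(sqrt(2952)) = 54.

54


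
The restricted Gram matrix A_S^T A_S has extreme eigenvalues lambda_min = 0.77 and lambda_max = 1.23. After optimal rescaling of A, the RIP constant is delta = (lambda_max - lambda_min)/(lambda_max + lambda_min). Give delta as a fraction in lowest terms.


lambda_max - lambda_min = 1.23 - 0.77 = 0.46.
lambda_max + lambda_min = 1.23 + 0.77 = 2.00.
delta = 0.46/2.00 = 46/200 = 23/100.

23/100


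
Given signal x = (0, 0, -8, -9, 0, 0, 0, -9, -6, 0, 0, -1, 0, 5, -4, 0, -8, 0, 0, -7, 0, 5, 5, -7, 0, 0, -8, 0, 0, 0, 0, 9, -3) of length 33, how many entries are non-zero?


Non-zero positions: [2, 3, 7, 8, 11, 13, 14, 16, 19, 21, 22, 23, 26, 31, 32].
Sparsity = 15.

15


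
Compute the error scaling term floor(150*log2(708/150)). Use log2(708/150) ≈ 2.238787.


log2(n/k) = log2(708/150) ≈ 2.238787.
k*log2(n/k) ≈ 150*2.238787 = 335.81805.
floor(335.81805) = 335.

335


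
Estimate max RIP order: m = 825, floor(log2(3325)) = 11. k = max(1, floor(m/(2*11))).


floor(log2(3325)) = 11.
2*11 = 22.
m/(2*floor(log2(n))) = 825/22 ≈ 37.5.
floor = 37.
k = max(1, 37) = 37.

37


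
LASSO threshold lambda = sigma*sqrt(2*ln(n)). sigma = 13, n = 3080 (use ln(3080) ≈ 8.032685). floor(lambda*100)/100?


ln(3080) ≈ 8.032685.
2*ln(n) ≈ 16.06537.
sqrt(2*ln(n)) ≈ sqrt(16.06537) ≈ 4.008163.
lambda ≈ 13*4.008163 = 52.106119.
floor(lambda*100)/100 = 52.10.

52.10


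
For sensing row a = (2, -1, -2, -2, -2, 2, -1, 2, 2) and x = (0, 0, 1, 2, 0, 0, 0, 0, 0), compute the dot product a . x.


Non-zero terms: ['-2*1', '-2*2']
Products: [-2, -4]
y = sum = -6.

-6


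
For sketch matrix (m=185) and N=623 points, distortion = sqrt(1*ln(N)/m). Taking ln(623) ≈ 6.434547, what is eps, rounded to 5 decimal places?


ln(623) ≈ 6.434547.
1*ln(N)/m ≈ 1*6.434547/185 ≈ 0.03478134.
eps = sqrt(0.03478134) ≈ 0.1864976 ≈ 0.18650.

0.18650


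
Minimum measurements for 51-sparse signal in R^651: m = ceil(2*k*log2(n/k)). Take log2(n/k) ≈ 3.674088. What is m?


log2(n/k) = log2(651/51) ≈ 3.674088.
2*k*log2(n/k) ≈ 2*51*3.674088 = 374.756976.
m = ceil(374.756976) = 375.

375


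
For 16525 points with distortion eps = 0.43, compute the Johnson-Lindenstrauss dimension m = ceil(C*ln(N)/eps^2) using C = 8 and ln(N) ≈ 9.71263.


ln(16525) ≈ 9.71263.
eps^2 = 0.43^2 = 0.1849.
C*ln(N)/eps^2 ≈ 8*9.71263/0.1849 ≈ 420.2328.
m = ceil(420.2328) = 421.

421


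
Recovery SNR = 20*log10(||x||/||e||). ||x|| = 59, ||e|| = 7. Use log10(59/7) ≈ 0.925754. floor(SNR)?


||x||/||e|| = 59/7.
log10(59/7) ≈ 0.925754.
20*log10(||x||/||e||) ≈ 20*0.925754 = 18.51508.
floor(18.51508) = 18.

18


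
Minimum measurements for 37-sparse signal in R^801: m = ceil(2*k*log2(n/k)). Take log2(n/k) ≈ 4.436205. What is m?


log2(n/k) = log2(801/37) ≈ 4.436205.
2*k*log2(n/k) ≈ 2*37*4.436205 = 328.27917.
m = ceil(328.27917) = 329.

329


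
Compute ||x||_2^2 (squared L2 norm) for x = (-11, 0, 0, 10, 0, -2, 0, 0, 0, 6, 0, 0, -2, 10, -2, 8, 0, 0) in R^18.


Non-zero entries: [(0, -11), (3, 10), (5, -2), (9, 6), (12, -2), (13, 10), (14, -2), (15, 8)]
Squares: [121, 100, 4, 36, 4, 100, 4, 64]
||x||_2^2 = sum = 433.

433


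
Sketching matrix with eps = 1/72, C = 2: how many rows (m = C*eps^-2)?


1/eps = 72.
(1/eps)^2 = 5184.
m = 2*5184 = 10368.

10368


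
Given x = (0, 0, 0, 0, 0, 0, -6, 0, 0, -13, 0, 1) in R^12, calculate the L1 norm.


Non-zero entries: [(6, -6), (9, -13), (11, 1)]
Absolute values: [6, 13, 1]
||x||_1 = sum = 20.

20


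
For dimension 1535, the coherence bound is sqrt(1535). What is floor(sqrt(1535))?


39^2 = 1521 <= 1535 < 1600 = 40^2, so 39 <= sqrt(1535) < 40.
floor(sqrt(1535)) = 39.

39


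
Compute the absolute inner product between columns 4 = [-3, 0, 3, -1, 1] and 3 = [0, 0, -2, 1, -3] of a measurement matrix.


Inner product: -3*0 + 0*0 + 3*-2 + -1*1 + 1*-3
Products: [0, 0, -6, -1, -3]
Sum = -10.
|dot| = 10.

10


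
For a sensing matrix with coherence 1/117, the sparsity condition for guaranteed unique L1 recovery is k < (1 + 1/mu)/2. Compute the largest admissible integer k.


1/mu = 117.
1 + 1/mu = 118.
(1 + 1/mu)/2 = 59 is an integer and the inequality is strict, so k_max = 59 - 1 = 58.

58


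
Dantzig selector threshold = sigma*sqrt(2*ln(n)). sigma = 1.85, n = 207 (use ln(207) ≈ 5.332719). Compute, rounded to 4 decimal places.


ln(207) ≈ 5.332719.
2*ln(n) ≈ 10.665438.
sqrt(2*ln(n)) ≈ sqrt(10.665438) ≈ 3.265798.
threshold ≈ 1.85*3.265798 = 6.0417263 ≈ 6.0417.

6.0417


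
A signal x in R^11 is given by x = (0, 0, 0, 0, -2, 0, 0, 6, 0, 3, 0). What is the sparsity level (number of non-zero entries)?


Non-zero positions: [4, 7, 9].
Sparsity = 3.

3


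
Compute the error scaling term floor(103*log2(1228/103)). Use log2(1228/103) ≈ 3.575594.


log2(n/k) = log2(1228/103) ≈ 3.575594.
k*log2(n/k) ≈ 103*3.575594 = 368.286182.
floor(368.286182) = 368.

368


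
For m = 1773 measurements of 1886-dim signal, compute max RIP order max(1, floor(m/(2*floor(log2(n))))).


floor(log2(1886)) = 10.
2*10 = 20.
m/(2*floor(log2(n))) = 1773/20 ≈ 88.65.
floor = 88.
k = max(1, 88) = 88.

88


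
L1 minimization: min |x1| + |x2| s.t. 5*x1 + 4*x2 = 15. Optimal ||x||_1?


Axis intercepts:
  x1 = 3, x2 = 0: L1 = 3
  x1 = 0, x2 = 15/4: L1 = 15/4
x* = (3, 0)
||x*||_1 = 3.

3


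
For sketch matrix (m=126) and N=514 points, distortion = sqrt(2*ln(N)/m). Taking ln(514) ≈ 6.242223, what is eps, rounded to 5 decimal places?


ln(514) ≈ 6.242223.
2*ln(N)/m ≈ 2*6.242223/126 ≈ 0.0990829.
eps = sqrt(0.0990829) ≈ 0.3147744 ≈ 0.31477.

0.31477


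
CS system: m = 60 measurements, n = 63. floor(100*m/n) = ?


100*m/n = 100*60/63 ≈ 95.2381.
floor = 95.

95


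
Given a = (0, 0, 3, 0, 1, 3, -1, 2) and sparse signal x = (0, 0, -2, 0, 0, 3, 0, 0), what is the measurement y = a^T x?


Non-zero terms: ['3*-2', '3*3']
Products: [-6, 9]
y = sum = 3.

3


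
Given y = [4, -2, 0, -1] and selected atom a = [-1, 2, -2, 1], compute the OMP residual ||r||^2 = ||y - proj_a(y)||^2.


a^T a = 10.
a^T y = -9.
coeff = -9/10 = -9/10.
||r||^2 = 129/10.

129/10


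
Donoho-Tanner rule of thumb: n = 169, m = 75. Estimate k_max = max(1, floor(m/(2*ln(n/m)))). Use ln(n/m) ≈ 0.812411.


n/m = 169/75.
ln(n/m) ≈ 0.812411.
2*ln(n/m) ≈ 1.624822.
m/(2*ln(n/m)) ≈ 75/1.624822 ≈ 46.1589.
floor = 46.
k_max = max(1, 46) = 46.

46


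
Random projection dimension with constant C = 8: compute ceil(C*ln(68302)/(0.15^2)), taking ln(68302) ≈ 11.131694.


ln(68302) ≈ 11.131694.
eps^2 = 0.15^2 = 0.0225.
C*ln(N)/eps^2 ≈ 8*11.131694/0.0225 ≈ 3957.9356.
m = ceil(3957.9356) = 3958.

3958


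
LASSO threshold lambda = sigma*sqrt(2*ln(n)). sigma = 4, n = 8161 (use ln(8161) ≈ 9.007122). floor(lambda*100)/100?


ln(8161) ≈ 9.007122.
2*ln(n) ≈ 18.014244.
sqrt(2*ln(n)) ≈ sqrt(18.014244) ≈ 4.244319.
lambda ≈ 4*4.244319 = 16.977276.
floor(lambda*100)/100 = 16.97.

16.97


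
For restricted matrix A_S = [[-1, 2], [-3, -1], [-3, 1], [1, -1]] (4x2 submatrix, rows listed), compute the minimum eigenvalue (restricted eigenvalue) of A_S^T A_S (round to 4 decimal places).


A_S^T A_S = [[20, -3], [-3, 7]].
trace = 27.
det = 131.
disc = trace^2 - 4*det = 729 - 4*131 = 205.
sqrt(205) ≈ 14.317821.
lam_min = (27 - sqrt(205))/2 ≈ (27 - 14.317821)/2 = 6.3410895 ≈ 6.3411.

6.3411


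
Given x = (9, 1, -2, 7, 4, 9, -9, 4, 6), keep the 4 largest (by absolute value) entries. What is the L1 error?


Sorted |x_i| descending: [9, 9, 9, 7, 6, 4, 4, 2, 1]
Keep top 4: [9, 9, 9, 7]
Tail entries: [6, 4, 4, 2, 1]
L1 error = sum of tail = 17.

17


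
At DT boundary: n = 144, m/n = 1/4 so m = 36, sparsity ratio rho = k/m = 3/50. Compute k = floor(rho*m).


m = 1/4*144 = 36.
rho = 3/50.
rho*m = 3/50*36 = 2.16.
k = floor(2.16) = 2.

2


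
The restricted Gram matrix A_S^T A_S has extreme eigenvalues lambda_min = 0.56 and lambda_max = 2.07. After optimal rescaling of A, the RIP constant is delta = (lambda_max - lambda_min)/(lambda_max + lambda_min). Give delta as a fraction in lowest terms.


lambda_max - lambda_min = 2.07 - 0.56 = 1.51.
lambda_max + lambda_min = 2.07 + 0.56 = 2.63.
delta = 1.51/2.63 = 151/263.

151/263


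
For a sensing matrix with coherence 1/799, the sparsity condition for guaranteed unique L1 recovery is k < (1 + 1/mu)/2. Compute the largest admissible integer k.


1/mu = 799.
1 + 1/mu = 800.
(1 + 1/mu)/2 = 400 is an integer and the inequality is strict, so k_max = 400 - 1 = 399.

399


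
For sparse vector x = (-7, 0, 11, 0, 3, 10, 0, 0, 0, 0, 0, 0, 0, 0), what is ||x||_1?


Non-zero entries: [(0, -7), (2, 11), (4, 3), (5, 10)]
Absolute values: [7, 11, 3, 10]
||x||_1 = sum = 31.

31


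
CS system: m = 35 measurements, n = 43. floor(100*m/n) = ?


100*m/n = 100*35/43 ≈ 81.3953.
floor = 81.

81


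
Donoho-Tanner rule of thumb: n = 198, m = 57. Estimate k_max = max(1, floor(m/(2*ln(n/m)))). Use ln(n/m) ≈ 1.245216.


n/m = 198/57 = 66/19.
ln(n/m) ≈ 1.245216.
2*ln(n/m) ≈ 2.490432.
m/(2*ln(n/m)) ≈ 57/2.490432 ≈ 22.8876.
floor = 22.
k_max = max(1, 22) = 22.

22
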